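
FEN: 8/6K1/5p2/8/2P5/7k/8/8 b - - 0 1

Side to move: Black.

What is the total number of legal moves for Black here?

6

Black to move; king on h3.
In check: no.
Legal moves: Kh4, Kg4, Kg3, Kh2, Kg2, f5.
Count: 6.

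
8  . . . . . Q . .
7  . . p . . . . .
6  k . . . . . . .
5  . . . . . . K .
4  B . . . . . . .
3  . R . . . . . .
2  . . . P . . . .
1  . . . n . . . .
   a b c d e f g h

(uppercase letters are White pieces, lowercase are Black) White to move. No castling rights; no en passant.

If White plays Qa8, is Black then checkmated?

After Qa8: black king on a6; in check: yes, from the white queen on a8.
King squares — a5: attacked by Qa8; b5: attacked by Rb3; b6: attacked by Rb3; a7: attacked by Qa8; b7: attacked by Rb3.
Black has no legal moves → checkmate.

yes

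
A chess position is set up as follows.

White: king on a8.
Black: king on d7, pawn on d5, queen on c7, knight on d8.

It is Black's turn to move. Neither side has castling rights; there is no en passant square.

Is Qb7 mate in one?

yes

After Qb7: white king on a8; in check: yes, from the black queen on b7.
King squares — a7: attacked by Qb7; b7: attacked by Nd8; b8: attacked by Qb7.
White has no legal moves → checkmate.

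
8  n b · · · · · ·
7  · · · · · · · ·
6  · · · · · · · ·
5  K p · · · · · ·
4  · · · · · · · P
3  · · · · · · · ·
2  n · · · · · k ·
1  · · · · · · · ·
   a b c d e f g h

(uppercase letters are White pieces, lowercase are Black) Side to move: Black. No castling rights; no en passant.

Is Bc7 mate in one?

no

After Bc7: white king on a5; in check: yes, from the black bishop on c7.
White has 2 legal replies: Ka6, Kxb5.
In check but a legal move exists → not checkmate.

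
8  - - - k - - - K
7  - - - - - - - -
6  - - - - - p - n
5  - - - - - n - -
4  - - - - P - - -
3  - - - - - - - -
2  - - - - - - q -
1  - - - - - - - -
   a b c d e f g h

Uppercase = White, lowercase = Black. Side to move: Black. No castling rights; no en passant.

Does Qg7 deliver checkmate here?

After Qg7: white king on h8; in check: yes, from the black queen on g7.
King squares — g7: attacked by Nf5; h7: attacked by Qg7; g8: attacked by Nh6.
White has no legal moves → checkmate.

yes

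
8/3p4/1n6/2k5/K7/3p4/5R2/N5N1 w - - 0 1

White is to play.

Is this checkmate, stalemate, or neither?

White to move; white king on a4.
In check: yes, from the black knight on b6.
King squares — a3: available; b3: available; b4: attacked by Kc5; a5: available; b5: attacked by Kc5.
Legal moves for White: Ka5, Kb3, Ka3.
White is in check but has 3 legal moves → neither.

neither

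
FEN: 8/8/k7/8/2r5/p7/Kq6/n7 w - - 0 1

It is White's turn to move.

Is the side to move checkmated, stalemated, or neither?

White to move; white king on a2.
In check: yes, from the black queen on b2.
King squares — a1: attacked by Qb2; b1: attacked by Qb2; b2: attacked by Pa3; a3: attacked by Qb2; b3: attacked by Na1.
Legal moves for White: none.
In check with no legal moves → checkmate.

checkmate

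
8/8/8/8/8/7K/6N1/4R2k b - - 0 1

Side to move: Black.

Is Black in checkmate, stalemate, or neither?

Black to move; black king on h1.
In check: yes, from the white rook on e1.
King squares — g1: attacked by Re1; g2: attacked by Kh3; h2: attacked by Kh3.
Legal moves for Black: none.
In check with no legal moves → checkmate.

checkmate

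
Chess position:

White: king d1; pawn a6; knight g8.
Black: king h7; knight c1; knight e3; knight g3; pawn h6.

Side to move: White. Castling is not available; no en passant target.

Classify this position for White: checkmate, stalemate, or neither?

neither

White to move; white king on d1.
In check: yes, from the black knight on e3.
King squares — c1: available; e1: available; c2: attacked by Ne3; d2: available; e2: attacked by Nc1.
Legal moves for White: Kd2, Ke1, Kxc1.
White is in check but has 3 legal moves → neither.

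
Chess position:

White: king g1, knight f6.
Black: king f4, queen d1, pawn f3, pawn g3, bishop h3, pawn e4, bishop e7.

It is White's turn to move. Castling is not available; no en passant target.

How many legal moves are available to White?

0

White to move; king on g1.
In check: yes, from the black queen on d1.
Legal moves: none.
Count: 0.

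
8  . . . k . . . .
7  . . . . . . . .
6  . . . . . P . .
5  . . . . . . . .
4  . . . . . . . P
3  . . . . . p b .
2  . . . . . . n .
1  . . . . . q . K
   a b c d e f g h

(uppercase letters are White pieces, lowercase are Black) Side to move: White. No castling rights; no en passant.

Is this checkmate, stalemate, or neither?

checkmate

White to move; white king on h1.
In check: yes, from the black queen on f1.
King squares — g1: attacked by Qf1; g2: attacked by Qf1; h2: attacked by Bg3.
Legal moves for White: none.
In check with no legal moves → checkmate.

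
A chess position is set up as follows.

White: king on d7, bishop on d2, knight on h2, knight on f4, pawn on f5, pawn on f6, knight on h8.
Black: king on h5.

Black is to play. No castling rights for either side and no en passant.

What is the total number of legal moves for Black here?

Black to move; king on h5.
In check: yes, from the white knight on f4.
Legal moves: Kh6, Kg5, Kh4.
Count: 3.

3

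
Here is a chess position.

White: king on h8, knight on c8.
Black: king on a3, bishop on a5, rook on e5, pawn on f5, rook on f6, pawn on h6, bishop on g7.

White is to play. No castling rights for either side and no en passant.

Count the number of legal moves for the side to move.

3

White to move; king on h8.
In check: yes, from the black bishop on g7.
Legal moves: Kg8, Kh7, Kxg7.
Count: 3.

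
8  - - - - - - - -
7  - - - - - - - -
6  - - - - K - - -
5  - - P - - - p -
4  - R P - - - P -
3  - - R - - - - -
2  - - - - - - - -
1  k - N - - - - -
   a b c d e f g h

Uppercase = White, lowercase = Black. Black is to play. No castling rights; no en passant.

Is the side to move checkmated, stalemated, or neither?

stalemate

Black to move; black king on a1.
In check: no.
King squares — b1: attacked by Rb4; a2: attacked by Nc1; b2: attacked by Rb4.
Legal moves for Black: none.
Not in check and no legal moves → stalemate.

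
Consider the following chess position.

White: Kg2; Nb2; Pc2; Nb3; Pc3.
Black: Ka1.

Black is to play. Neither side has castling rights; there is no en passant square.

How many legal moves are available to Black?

Black to move; king on a1.
In check: yes, from the white knight on b3.
Legal moves: Kxb2, Ka2, Kb1.
Count: 3.

3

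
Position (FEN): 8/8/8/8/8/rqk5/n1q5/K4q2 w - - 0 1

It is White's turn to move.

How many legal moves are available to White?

0

White to move; king on a1.
In check: yes, from the black queen on f1.
Legal moves: none.
Count: 0.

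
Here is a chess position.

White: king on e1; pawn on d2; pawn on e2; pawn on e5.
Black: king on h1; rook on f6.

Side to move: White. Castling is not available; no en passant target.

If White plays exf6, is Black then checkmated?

After exf6: black king on h1; in check: no.
Black is not in check, so this cannot be checkmate.

no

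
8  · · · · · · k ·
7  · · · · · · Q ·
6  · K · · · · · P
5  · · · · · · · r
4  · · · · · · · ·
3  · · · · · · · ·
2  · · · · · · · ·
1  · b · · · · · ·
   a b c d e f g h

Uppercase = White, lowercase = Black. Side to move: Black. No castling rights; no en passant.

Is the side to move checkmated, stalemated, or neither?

checkmate

Black to move; black king on g8.
In check: yes, from the white queen on g7.
King squares — f7: attacked by Qg7; g7: attacked by Ph6; h7: attacked by Qg7; f8: attacked by Qg7; h8: attacked by Qg7.
Legal moves for Black: none.
In check with no legal moves → checkmate.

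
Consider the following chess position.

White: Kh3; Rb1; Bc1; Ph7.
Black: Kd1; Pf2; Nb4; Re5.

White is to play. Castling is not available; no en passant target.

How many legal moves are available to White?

White to move; king on h3.
In check: no.
Legal moves: Kh4, Kg4, Kg3, Kh2, Kg2, Bh6+, Bg5+, Bf4+, Be3+, Ba3+, Bd2+, Bb2+, Rxb4, Rb3, Rb2, Ra1, h8=Q, h8=R, h8=B, h8=N.
Count: 20.

20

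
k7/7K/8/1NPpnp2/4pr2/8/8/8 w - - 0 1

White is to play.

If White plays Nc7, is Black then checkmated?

no

After Nc7: black king on a8; in check: yes, from the white knight on c7.
Black has 3 legal replies: Kb8, Kb7, Ka7.
In check but a legal move exists → not checkmate.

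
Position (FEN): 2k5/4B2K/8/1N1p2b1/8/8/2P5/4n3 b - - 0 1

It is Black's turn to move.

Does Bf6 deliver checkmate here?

no

After Bf6: white king on h7; in check: no.
White is not in check, so this cannot be checkmate.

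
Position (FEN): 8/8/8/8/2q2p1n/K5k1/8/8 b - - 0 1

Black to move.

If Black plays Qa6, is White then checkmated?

no

After Qa6: white king on a3; in check: yes, from the black queen on a6.
White has 3 legal replies: Kb4, Kb3, Kb2.
In check but a legal move exists → not checkmate.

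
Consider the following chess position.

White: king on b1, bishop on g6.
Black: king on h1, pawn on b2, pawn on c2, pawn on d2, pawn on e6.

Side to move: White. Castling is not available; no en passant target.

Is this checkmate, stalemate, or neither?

White to move; white king on b1.
In check: yes, from the black pawn on c2.
Legal moves for White: Kxc2, Kxb2, Ka2, Bxc2.
White is in check but has 4 legal moves → neither.

neither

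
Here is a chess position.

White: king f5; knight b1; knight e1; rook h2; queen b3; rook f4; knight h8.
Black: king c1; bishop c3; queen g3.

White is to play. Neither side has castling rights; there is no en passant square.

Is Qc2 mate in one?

After Qc2: black king on c1; in check: yes, from the white queen on c2.
King squares — b1: attacked by Qc2; d1: attacked by Qc2; b2: attacked by Qc2; c2: attacked by Ne1; d2: attacked by Nb1.
Black has no legal moves → checkmate.

yes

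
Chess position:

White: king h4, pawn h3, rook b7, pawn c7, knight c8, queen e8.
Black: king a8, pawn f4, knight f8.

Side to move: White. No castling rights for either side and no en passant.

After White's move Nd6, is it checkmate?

yes

After Nd6: black king on a8; in check: yes, from the white queen on e8.
King squares — a7: attacked by Rb7; b7: attacked by Nd6; b8: attacked by Rb7.
Black has no legal moves → checkmate.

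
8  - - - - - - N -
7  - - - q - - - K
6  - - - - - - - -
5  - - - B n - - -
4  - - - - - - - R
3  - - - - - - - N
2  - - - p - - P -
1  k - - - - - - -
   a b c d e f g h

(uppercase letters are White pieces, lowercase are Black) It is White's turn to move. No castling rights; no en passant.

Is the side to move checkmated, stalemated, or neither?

White to move; white king on h7.
In check: yes, from the black queen on d7.
Legal moves for White: Kh8, Kh6, Ne7, Bf7.
White is in check but has 4 legal moves → neither.

neither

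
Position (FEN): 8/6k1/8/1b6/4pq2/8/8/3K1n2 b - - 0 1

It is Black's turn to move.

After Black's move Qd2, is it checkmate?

After Qd2: white king on d1; in check: yes, from the black queen on d2.
King squares — c1: attacked by Qd2; e1: attacked by Qd2; c2: attacked by Qd2; d2: attacked by Nf1; e2: attacked by Qd2.
White has no legal moves → checkmate.

yes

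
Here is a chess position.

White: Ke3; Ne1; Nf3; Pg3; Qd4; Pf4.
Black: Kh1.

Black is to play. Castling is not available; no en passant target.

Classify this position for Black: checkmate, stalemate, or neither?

Black to move; black king on h1.
In check: no.
King squares — g1: attacked by Nf3; g2: attacked by Ne1; h2: attacked by Nf3.
Legal moves for Black: none.
Not in check and no legal moves → stalemate.

stalemate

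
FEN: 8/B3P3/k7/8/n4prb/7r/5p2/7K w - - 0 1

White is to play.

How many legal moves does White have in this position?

0

White to move; king on h1.
In check: yes, from the black rook on h3.
Legal moves: none.
Count: 0.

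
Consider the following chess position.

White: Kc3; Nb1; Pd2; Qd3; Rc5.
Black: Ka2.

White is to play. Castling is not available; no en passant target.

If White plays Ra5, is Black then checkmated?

After Ra5: black king on a2; in check: yes, from the white rook on a5.
King squares — a1: attacked by Ra5; b1: attacked by Qd3; b2: attacked by Kc3; a3: attacked by Nb1; b3: attacked by Kc3.
Black has no legal moves → checkmate.

yes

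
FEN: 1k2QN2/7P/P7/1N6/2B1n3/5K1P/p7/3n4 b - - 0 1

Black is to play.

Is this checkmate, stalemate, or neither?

checkmate

Black to move; black king on b8.
In check: yes, from the white queen on e8.
King squares — a7: attacked by Nb5; b7: attacked by Pa6; c7: attacked by Nb5; a8: attacked by Qe8; c8: attacked by Qe8.
Legal moves for Black: none.
In check with no legal moves → checkmate.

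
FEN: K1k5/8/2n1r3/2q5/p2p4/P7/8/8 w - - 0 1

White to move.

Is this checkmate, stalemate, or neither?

White to move; white king on a8.
In check: no.
King squares — a7: attacked by Qc5; b7: attacked by Kc8; b8: attacked by Nc6.
Legal moves for White: none.
Not in check and no legal moves → stalemate.

stalemate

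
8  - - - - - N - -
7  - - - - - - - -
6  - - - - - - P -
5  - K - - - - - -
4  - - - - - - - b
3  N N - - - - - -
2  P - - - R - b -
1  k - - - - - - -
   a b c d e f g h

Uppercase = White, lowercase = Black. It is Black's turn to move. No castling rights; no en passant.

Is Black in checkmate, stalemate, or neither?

Black to move; black king on a1.
In check: yes, from the white knight on b3.
King squares — b1: attacked by Na3; a2: attacked by Re2; b2: attacked by Re2.
Legal moves for Black: none.
In check with no legal moves → checkmate.

checkmate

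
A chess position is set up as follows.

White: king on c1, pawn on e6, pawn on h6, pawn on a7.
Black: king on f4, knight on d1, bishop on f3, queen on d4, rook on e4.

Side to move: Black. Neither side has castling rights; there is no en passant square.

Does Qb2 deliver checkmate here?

yes

After Qb2: white king on c1; in check: yes, from the black queen on b2.
King squares — b1: attacked by Qb2; d1: attacked by Bf3; b2: attacked by Nd1; c2: attacked by Qb2; d2: attacked by Qb2.
White has no legal moves → checkmate.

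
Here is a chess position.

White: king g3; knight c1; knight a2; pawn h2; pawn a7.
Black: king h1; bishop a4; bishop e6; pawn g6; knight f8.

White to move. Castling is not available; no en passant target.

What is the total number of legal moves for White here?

15

White to move; king on g3.
In check: no.
Legal moves: Kh4, Kf4, Kf3, Kf2, Nb4, Nc3, Nd3, Nb3, Ne2, a8=Q+, a8=R, a8=B+, a8=N, h3, h4.
Count: 15.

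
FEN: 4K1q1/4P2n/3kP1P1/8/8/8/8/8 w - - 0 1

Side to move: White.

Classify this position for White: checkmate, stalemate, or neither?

checkmate

White to move; white king on e8.
In check: yes, from the black queen on g8.
King squares — d7: attacked by Kd6; e7: own pawn; f7: attacked by Qg8; d8: attacked by Qg8; f8: attacked by Nh7.
Legal moves for White: none.
In check with no legal moves → checkmate.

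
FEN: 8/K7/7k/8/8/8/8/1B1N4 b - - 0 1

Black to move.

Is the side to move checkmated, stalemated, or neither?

neither

Black to move; black king on h6.
In check: no.
Legal moves for Black: Kg7, Kh5, Kg5.
Black has 3 legal moves and is not in check → neither.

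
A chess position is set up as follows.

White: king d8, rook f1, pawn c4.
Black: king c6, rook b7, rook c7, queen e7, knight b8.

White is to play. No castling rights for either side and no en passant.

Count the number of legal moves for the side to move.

0

White to move; king on d8.
In check: yes, from the black queen on e7.
Legal moves: none.
Count: 0.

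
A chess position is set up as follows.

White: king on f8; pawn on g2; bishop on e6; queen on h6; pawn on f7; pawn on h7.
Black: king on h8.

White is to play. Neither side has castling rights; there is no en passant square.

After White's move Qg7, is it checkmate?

After Qg7: black king on h8; in check: yes, from the white queen on g7.
King squares — g7: attacked by Kf8; h7: attacked by Qg7; g8: attacked by Pf7.
Black has no legal moves → checkmate.

yes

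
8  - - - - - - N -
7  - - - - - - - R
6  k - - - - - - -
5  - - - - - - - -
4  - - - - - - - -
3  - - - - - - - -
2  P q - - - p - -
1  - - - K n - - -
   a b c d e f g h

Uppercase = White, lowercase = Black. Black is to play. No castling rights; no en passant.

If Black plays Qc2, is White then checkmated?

yes

After Qc2: white king on d1; in check: yes, from the black queen on c2.
King squares — c1: attacked by Qc2; e1: attacked by Pf2; c2: attacked by Ne1; d2: attacked by Qc2; e2: attacked by Qc2.
White has no legal moves → checkmate.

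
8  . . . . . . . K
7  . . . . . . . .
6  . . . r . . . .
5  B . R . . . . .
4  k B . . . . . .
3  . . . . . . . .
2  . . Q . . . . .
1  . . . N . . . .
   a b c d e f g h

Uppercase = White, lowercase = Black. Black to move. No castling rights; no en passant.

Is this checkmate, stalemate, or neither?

Black to move; black king on a4.
In check: yes, from the white queen on c2.
King squares — a3: attacked by Bb4; b3: attacked by Qc2; b4: attacked by Ba5; a5: attacked by Bb4; b5: attacked by Rc5.
Legal moves for Black: none.
In check with no legal moves → checkmate.

checkmate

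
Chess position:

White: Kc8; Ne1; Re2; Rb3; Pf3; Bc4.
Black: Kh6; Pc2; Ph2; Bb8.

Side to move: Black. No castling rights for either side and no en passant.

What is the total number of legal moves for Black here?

Black to move; king on h6.
In check: no.
Legal moves: Bc7, Ba7, Bd6, Be5, Bf4, Bg3, Kh7, Kg7, Kg6, Kh5, Kg5, h1=Q, h1=R, h1=B, h1=N, c1=Q, c1=R, c1=B, c1=N.
Count: 19.

19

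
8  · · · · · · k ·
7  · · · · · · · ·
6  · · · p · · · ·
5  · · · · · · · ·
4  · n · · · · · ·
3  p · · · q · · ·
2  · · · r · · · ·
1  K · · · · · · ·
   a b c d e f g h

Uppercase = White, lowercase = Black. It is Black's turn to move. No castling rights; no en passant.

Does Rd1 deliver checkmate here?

yes

After Rd1: white king on a1; in check: yes, from the black rook on d1.
King squares — b1: attacked by Rd1; a2: attacked by Nb4; b2: attacked by Pa3.
White has no legal moves → checkmate.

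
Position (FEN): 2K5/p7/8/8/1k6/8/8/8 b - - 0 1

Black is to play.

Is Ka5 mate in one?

no

After Ka5: white king on c8; in check: no.
White is not in check, so this cannot be checkmate.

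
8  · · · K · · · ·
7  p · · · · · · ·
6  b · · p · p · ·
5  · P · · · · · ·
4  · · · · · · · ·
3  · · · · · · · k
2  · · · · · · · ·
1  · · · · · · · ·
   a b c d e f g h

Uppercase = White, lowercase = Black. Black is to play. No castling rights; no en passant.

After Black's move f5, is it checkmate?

After f5: white king on d8; in check: no.
White is not in check, so this cannot be checkmate.

no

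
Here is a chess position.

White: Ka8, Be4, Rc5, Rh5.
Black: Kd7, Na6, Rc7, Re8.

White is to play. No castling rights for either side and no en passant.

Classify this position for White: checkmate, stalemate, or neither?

checkmate

White to move; white king on a8.
In check: yes, from the black rook on e8.
King squares — a7: attacked by Rc7; b7: attacked by Rc7; b8: attacked by Na6.
Legal moves for White: none.
In check with no legal moves → checkmate.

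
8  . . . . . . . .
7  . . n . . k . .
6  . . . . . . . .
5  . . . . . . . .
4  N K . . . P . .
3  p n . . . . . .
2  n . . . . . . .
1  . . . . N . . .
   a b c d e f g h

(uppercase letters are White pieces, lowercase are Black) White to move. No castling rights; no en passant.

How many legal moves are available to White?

White to move; king on b4.
In check: yes, from the black knight on a2.
Legal moves: Kc4, Kxb3, Kxa3.
Count: 3.

3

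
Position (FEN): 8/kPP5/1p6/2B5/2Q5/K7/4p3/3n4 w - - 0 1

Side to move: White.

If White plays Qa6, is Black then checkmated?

After Qa6: black king on a7; in check: yes, from the white queen on a6.
Black has 1 legal reply: Kxa6.
In check but a legal move exists → not checkmate.

no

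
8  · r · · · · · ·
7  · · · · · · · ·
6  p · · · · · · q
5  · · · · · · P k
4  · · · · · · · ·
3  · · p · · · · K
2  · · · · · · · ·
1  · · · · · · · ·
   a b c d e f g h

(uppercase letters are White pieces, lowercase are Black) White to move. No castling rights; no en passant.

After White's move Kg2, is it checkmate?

After Kg2: black king on h5; in check: no.
Black is not in check, so this cannot be checkmate.

no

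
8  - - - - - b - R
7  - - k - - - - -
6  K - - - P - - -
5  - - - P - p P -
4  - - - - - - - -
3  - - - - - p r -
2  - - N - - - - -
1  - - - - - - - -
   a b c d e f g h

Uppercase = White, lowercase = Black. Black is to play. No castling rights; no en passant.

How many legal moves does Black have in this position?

18

Black to move; king on c7.
In check: no.
Legal moves: Bg7, Be7, Bh6, Bd6, Bc5, Bb4, Ba3, Kd8, Kc8, Kb8, Kd6, Rxg5, Rg4, Rh3, Rg2, Rg1, f4, f2.
Count: 18.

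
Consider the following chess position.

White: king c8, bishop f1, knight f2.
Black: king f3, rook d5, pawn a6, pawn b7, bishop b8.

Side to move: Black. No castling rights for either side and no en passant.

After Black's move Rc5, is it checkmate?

After Rc5: white king on c8; in check: yes, from the black rook on c5.
White has 4 legal replies: Kd8, Kxb8, Kd7, Kxb7.
In check but a legal move exists → not checkmate.

no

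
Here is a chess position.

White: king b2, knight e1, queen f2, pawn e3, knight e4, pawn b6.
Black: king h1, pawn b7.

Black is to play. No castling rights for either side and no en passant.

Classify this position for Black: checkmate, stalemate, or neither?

Black to move; black king on h1.
In check: no.
King squares — g1: attacked by Qf2; g2: attacked by Ne1; h2: attacked by Qf2.
Legal moves for Black: none.
Not in check and no legal moves → stalemate.

stalemate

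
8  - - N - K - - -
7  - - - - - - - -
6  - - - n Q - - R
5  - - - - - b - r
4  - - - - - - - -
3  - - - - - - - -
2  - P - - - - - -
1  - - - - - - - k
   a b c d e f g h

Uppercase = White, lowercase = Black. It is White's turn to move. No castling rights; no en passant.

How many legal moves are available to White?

6

White to move; king on e8.
In check: yes, from the black knight on d6.
Legal moves: Kf8, Kd8, Ke7, Kd7, Nxd6, Qxd6.
Count: 6.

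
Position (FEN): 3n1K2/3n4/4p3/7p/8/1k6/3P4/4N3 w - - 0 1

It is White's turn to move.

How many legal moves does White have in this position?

4

White to move; king on f8.
In check: yes, from the black knight on d7.
Legal moves: Kg8, Ke8, Kg7, Ke7.
Count: 4.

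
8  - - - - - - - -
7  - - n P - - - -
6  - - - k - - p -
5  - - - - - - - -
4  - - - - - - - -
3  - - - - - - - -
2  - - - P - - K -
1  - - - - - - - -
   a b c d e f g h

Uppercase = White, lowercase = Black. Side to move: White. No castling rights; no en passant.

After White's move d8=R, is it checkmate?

no

After d8=R: black king on d6; in check: yes, from the white rook on d8.
Black has 5 legal replies: Ke7, Ke6, Kc6, Ke5, Kc5.
In check but a legal move exists → not checkmate.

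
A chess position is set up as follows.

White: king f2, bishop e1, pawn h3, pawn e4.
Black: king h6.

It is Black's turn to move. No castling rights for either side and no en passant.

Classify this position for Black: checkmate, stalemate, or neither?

Black to move; black king on h6.
In check: no.
Legal moves for Black: Kh7, Kg7, Kg6, Kh5, Kg5.
Black has 5 legal moves and is not in check → neither.

neither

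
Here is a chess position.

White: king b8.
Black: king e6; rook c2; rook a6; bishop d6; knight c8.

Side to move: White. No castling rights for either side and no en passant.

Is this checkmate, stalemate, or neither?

White to move; white king on b8.
In check: yes, from the black bishop on d6.
King squares — a7: attacked by Ra6; b7: available; c7: attacked by Rc2; a8: attacked by Ra6; c8: attacked by Rc2.
Legal moves for White: Kb7.
White is in check but has 1 legal move → neither.

neither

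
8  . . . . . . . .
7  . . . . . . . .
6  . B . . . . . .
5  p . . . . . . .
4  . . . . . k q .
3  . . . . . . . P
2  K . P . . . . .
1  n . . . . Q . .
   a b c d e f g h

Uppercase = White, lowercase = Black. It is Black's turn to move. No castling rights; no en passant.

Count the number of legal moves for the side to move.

Black to move; king on f4.
In check: yes, from the white queen on f1.
Legal moves: Kg5, Ke5, Ke4, Kg3, Qf3.
Count: 5.

5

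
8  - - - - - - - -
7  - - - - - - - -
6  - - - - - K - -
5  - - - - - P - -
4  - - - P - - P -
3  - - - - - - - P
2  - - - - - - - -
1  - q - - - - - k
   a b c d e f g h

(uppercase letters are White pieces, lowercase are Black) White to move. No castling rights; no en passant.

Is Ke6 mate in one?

no

After Ke6: black king on h1; in check: no.
Black is not in check, so this cannot be checkmate.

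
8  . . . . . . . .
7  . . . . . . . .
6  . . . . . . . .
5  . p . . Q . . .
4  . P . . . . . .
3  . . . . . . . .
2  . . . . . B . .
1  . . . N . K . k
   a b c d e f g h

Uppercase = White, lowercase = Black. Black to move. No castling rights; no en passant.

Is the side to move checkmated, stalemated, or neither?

stalemate

Black to move; black king on h1.
In check: no.
King squares — g1: attacked by Kf1; g2: attacked by Kf1; h2: attacked by Qe5.
Legal moves for Black: none.
Not in check and no legal moves → stalemate.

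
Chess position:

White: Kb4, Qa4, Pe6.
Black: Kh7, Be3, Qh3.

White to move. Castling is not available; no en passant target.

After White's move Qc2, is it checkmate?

no

After Qc2: black king on h7; in check: yes, from the white queen on c2.
Black has 5 legal replies: Kh8, Kg8, Kg7, Kh6, Qf5.
In check but a legal move exists → not checkmate.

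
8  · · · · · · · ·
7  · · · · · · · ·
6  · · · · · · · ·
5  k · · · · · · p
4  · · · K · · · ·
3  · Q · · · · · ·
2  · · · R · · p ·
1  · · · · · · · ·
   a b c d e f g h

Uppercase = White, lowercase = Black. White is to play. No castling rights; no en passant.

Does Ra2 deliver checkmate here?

yes

After Ra2: black king on a5; in check: yes, from the white rook on a2.
King squares — a4: attacked by Ra2; b4: attacked by Qb3; b5: attacked by Qb3; a6: attacked by Ra2; b6: attacked by Qb3.
Black has no legal moves → checkmate.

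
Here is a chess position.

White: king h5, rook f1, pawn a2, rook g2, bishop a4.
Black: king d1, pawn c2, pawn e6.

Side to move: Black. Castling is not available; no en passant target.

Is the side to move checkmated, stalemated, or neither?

checkmate

Black to move; black king on d1.
In check: yes, from the white rook on f1.
King squares — c1: attacked by Rf1; e1: attacked by Rf1; c2: own pawn; d2: attacked by Rg2; e2: attacked by Rg2.
Legal moves for Black: none.
In check with no legal moves → checkmate.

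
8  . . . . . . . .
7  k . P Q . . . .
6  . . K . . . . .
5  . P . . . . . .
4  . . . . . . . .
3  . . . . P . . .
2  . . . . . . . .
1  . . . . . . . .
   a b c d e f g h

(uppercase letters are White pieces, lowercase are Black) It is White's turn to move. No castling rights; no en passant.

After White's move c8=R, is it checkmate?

After c8=R: black king on a7; in check: yes, from the white queen on d7.
King squares — a6: attacked by Pb5; b6: attacked by Kc6; b7: attacked by Kc6; a8: attacked by Rc8; b8: attacked by Rc8.
Black has no legal moves → checkmate.

yes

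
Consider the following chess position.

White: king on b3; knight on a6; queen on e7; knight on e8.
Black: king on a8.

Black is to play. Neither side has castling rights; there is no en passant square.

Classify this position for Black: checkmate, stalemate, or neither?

stalemate

Black to move; black king on a8.
In check: no.
King squares — a7: attacked by Qe7; b7: attacked by Qe7; b8: attacked by Na6.
Legal moves for Black: none.
Not in check and no legal moves → stalemate.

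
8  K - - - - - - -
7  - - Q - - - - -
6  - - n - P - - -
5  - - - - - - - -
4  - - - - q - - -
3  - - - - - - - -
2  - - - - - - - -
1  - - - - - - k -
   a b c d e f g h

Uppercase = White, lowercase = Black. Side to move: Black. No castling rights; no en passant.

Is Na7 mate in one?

no

After Na7: white king on a8; in check: yes, from the black queen on e4.
White has 4 legal replies: Kb8, Kxa7, Qb7, Qc6.
In check but a legal move exists → not checkmate.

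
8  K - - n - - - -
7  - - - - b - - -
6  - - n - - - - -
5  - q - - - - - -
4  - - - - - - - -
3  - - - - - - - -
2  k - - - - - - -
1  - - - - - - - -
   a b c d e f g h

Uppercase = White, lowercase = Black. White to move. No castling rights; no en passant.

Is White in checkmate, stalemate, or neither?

stalemate

White to move; white king on a8.
In check: no.
King squares — a7: attacked by Nc6; b7: attacked by Qb5; b8: attacked by Qb5.
Legal moves for White: none.
Not in check and no legal moves → stalemate.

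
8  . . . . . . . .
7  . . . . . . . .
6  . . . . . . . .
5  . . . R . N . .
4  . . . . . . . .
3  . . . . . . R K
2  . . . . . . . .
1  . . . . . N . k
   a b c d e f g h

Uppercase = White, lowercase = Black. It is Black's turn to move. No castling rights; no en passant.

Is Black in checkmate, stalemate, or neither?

Black to move; black king on h1.
In check: no.
King squares — g1: attacked by Rg3; g2: attacked by Rg3; h2: attacked by Nf1.
Legal moves for Black: none.
Not in check and no legal moves → stalemate.

stalemate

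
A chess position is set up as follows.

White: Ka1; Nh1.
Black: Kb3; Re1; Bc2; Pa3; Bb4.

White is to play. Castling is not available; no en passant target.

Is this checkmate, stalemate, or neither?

White to move; white king on a1.
In check: yes, from the black rook on e1.
King squares — b1: attacked by Re1; a2: attacked by Kb3; b2: attacked by Pa3.
Legal moves for White: none.
In check with no legal moves → checkmate.

checkmate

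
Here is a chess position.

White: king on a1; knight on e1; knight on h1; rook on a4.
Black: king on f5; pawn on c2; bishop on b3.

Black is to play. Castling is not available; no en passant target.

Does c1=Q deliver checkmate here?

After c1=Q: white king on a1; in check: yes, from the black queen on c1.
King squares — b1: attacked by Qc1; a2: attacked by Bb3; b2: attacked by Qc1.
White has no legal moves → checkmate.

yes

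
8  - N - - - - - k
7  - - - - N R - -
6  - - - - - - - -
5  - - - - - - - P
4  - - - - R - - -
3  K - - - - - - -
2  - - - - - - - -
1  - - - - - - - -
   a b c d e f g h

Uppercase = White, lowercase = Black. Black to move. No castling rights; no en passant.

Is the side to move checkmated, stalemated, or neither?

Black to move; black king on h8.
In check: no.
King squares — g7: attacked by Rf7; h7: attacked by Rf7; g8: attacked by Ne7.
Legal moves for Black: none.
Not in check and no legal moves → stalemate.

stalemate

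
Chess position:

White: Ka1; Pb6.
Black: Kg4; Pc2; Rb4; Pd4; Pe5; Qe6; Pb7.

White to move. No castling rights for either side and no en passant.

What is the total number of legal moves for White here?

0

White to move; king on a1.
In check: no.
Legal moves: none.
Count: 0.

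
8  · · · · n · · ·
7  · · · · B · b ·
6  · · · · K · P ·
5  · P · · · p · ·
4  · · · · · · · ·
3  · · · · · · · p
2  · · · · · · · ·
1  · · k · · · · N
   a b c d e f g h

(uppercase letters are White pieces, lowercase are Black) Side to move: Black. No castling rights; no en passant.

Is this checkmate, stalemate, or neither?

Black to move; black king on c1.
In check: no.
Legal moves for Black include: Nc7+, Nf6, Nd6, Bh8, Bf8, Bh6, Bf6, Be5, Bd4, Bc3, Bb2, Ba1, Kd2, Kc2, Kb2, Kd1, Kb1, f4, ... (list truncated; more exist).
Black has legal moves and is not in check → neither.

neither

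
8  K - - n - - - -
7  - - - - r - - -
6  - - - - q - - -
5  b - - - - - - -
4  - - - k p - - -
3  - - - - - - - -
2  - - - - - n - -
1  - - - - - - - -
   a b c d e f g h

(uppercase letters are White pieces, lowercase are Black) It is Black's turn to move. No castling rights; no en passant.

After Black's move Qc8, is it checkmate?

yes

After Qc8: white king on a8; in check: yes, from the black queen on c8.
King squares — a7: attacked by Re7; b7: attacked by Re7; b8: attacked by Qc8.
White has no legal moves → checkmate.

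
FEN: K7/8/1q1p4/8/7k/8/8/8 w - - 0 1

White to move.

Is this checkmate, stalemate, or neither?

stalemate

White to move; white king on a8.
In check: no.
King squares — a7: attacked by Qb6; b7: attacked by Qb6; b8: attacked by Qb6.
Legal moves for White: none.
Not in check and no legal moves → stalemate.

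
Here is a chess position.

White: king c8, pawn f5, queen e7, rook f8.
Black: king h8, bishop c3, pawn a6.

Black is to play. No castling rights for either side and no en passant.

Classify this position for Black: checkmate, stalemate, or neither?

Black to move; black king on h8.
In check: yes, from the white rook on f8.
King squares — g7: attacked by Qe7; h7: attacked by Qe7; g8: attacked by Rf8.
Legal moves for Black: none.
In check with no legal moves → checkmate.

checkmate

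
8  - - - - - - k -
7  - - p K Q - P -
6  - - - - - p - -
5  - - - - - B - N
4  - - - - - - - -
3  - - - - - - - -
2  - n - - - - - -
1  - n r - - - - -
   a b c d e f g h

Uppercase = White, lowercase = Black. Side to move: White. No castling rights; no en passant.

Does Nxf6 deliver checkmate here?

yes

After Nxf6: black king on g8; in check: yes, from the white knight on f6.
King squares — f7: attacked by Qe7; g7: attacked by Qe7; h7: attacked by Bf5; f8: attacked by Qe7; h8: attacked by Pg7.
Black has no legal moves → checkmate.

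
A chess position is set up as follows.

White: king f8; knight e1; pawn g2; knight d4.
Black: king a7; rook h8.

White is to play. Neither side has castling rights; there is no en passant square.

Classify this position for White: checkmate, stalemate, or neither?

neither

White to move; white king on f8.
In check: yes, from the black rook on h8.
Legal moves for White: Kg7, Kf7, Ke7.
White is in check but has 3 legal moves → neither.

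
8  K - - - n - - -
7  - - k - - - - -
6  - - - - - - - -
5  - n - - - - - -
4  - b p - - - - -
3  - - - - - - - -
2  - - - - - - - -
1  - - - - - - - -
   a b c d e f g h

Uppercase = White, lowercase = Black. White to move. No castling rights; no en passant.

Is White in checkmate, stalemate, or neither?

White to move; white king on a8.
In check: no.
King squares — a7: attacked by Nb5; b7: attacked by Kc7; b8: attacked by Kc7.
Legal moves for White: none.
Not in check and no legal moves → stalemate.

stalemate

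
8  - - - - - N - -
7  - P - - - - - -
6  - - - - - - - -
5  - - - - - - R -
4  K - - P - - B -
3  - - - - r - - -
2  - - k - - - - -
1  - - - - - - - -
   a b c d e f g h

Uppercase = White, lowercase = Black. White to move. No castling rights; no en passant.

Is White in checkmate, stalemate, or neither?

White to move; white king on a4.
In check: no.
Legal moves for White include: Nh7, Nd7, Ng6, Ne6, Rg8, Rg7, Rg6, Rh5, Rf5, Re5, Rd5, Rc5+, Rb5, Ra5, Bc8, Bd7, Be6, Bh5, ... (list truncated; more exist).
White has legal moves and is not in check → neither.

neither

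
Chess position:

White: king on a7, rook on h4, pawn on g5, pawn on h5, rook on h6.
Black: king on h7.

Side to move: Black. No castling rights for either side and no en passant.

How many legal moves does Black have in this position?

Black to move; king on h7.
In check: yes, from the white rook on h6.
Legal moves: Kg8, Kg7.
Count: 2.

2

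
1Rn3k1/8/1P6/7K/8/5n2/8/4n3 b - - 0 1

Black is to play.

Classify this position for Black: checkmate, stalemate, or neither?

neither

Black to move; black king on g8.
In check: no.
Legal moves for Black: Kh8, Kf8, Kh7, Kg7, Kf7, Ng5, Ne5, Nh4, Nd4, Nh2, Nd2, Ng1, Nd3, Ng2, Nc2.
Black has 15 legal moves and is not in check → neither.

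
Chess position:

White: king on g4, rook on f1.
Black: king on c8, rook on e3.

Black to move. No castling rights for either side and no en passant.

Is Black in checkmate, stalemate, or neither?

neither

Black to move; black king on c8.
In check: no.
Legal moves for Black include: Kd8, Kb8, Kd7, Kc7, Kb7, Re8, Re7, Re6, Re5, Re4+, Rh3, Rg3+, Rf3, Rd3, Rc3, Rb3, Ra3, Re2, ... (list truncated; more exist).
Black has legal moves and is not in check → neither.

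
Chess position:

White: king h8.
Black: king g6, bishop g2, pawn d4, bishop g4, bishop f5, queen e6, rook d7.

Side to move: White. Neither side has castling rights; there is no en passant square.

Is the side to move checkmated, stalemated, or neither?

White to move; white king on h8.
In check: no.
King squares — g7: attacked by Kg6; h7: attacked by Kg6; g8: attacked by Qe6.
Legal moves for White: none.
Not in check and no legal moves → stalemate.

stalemate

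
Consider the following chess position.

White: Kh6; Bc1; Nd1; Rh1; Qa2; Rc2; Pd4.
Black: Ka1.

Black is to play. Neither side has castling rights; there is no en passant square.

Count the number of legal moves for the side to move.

0

Black to move; king on a1.
In check: yes, from the white queen on a2.
Legal moves: none.
Count: 0.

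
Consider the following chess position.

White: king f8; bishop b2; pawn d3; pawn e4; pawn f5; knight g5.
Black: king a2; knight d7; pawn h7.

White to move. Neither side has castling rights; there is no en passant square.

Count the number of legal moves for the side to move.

5

White to move; king on f8.
In check: yes, from the black knight on d7.
Legal moves: Kg8, Ke8, Kg7, Kf7, Ke7.
Count: 5.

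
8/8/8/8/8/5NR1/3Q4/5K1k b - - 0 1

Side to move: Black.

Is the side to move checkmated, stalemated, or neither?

stalemate

Black to move; black king on h1.
In check: no.
King squares — g1: attacked by Kf1; g2: attacked by Kf1; h2: attacked by Qd2.
Legal moves for Black: none.
Not in check and no legal moves → stalemate.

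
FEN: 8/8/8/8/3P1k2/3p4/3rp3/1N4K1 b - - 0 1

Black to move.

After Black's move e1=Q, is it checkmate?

After e1=Q: white king on g1; in check: yes, from the black queen on e1.
King squares — f1: attacked by Qe1; h1: attacked by Qe1; f2: attacked by Qe1; g2: attacked by Rd2; h2: attacked by Rd2.
White has no legal moves → checkmate.

yes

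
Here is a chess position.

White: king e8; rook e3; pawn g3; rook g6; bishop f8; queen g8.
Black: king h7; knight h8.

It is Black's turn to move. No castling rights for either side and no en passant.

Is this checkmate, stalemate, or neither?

checkmate

Black to move; black king on h7.
In check: yes, from the white queen on g8.
King squares — g6: attacked by Qg8; h6: attacked by Rg6; g7: attacked by Rg6; g8: attacked by Rg6; h8: own knight.
Legal moves for Black: none.
In check with no legal moves → checkmate.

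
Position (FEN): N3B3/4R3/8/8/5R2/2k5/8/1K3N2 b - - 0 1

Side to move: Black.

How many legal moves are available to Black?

2

Black to move; king on c3.
In check: no.
Legal moves: Kd3, Kb3.
Count: 2.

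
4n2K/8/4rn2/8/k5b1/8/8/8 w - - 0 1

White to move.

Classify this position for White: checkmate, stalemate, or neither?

White to move; white king on h8.
In check: no.
King squares — g7: attacked by Ne8; h7: attacked by Nf6; g8: attacked by Nf6.
Legal moves for White: none.
Not in check and no legal moves → stalemate.

stalemate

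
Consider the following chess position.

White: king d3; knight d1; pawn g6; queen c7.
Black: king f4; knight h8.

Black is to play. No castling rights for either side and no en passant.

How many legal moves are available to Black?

Black to move; king on f4.
In check: yes, from the white queen on c7.
Legal moves: Kg5, Kf5, Kg4, Kf3.
Count: 4.

4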